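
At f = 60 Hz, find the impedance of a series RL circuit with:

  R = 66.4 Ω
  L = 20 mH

Step 1 — Angular frequency: ω = 2π·f = 2π·60 = 377 rad/s.
Step 2 — Component impedances:
  R: Z = R = 66.4 Ω
  L: Z = jωL = j·377·0.02 = 0 + j7.54 Ω
Step 3 — Series combination: Z_total = R + L = 66.4 + j7.54 Ω = 66.83∠6.5° Ω.

Z = 66.4 + j7.54 Ω = 66.83∠6.5° Ω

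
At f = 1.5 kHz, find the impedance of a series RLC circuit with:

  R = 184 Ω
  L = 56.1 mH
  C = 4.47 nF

Step 1 — Angular frequency: ω = 2π·f = 2π·1500 = 9425 rad/s.
Step 2 — Component impedances:
  R: Z = R = 184 Ω
  L: Z = jωL = j·9425·0.0561 = 0 + j528.7 Ω
  C: Z = 1/(jωC) = -j/(ω·C) = 0 - j2.374e+04 Ω
Step 3 — Series combination: Z_total = R + L + C = 184 - j2.321e+04 Ω = 2.321e+04∠-89.5° Ω.

Z = 184 - j2.321e+04 Ω = 2.321e+04∠-89.5° Ω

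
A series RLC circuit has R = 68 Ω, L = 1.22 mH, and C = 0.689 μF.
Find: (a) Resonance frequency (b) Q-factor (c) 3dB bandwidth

Step 1 — Resonance: ω₀ = 1/√(LC) = 1/√(0.00122·6.89e-07) = 3.449e+04 rad/s.
Step 2 — f₀ = ω₀/(2π) = 5489 Hz.
Step 3 — Series Q: Q = ω₀L/R = 3.449e+04·0.00122/68 = 0.6188.
Step 4 — Bandwidth: Δω = ω₀/Q = 5.574e+04 rad/s; BW = Δω/(2π) = 8871 Hz.

(a) f₀ = 5489 Hz  (b) Q = 0.6188  (c) BW = 8871 Hz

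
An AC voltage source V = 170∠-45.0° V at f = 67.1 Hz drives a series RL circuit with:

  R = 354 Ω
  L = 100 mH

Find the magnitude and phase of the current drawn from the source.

Step 1 — Angular frequency: ω = 2π·f = 2π·67.1 = 421.6 rad/s.
Step 2 — Component impedances:
  R: Z = R = 354 Ω
  L: Z = jωL = j·421.6·0.1 = 0 + j42.16 Ω
Step 3 — Series combination: Z_total = R + L = 354 + j42.16 Ω = 356.5∠6.8° Ω.
Step 4 — Source phasor: V = 170∠-45.0° V = 120.2 - j120.2 V.
Step 5 — Ohm's law: I = V / Z_total = (120.2 - j120.2) / (354 + j42.16) = 0.2949 - j0.3747 A.
Step 6 — Convert to polar: |I| = 0.4769 A, ∠I = -51.8°.

I = 0.4769∠-51.8° A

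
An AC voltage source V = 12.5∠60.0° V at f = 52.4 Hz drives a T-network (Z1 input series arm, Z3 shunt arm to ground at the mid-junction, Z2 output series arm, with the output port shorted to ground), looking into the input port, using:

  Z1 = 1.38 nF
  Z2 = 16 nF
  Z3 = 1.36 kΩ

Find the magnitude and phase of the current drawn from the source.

Step 1 — Angular frequency: ω = 2π·f = 2π·52.4 = 329.2 rad/s.
Step 2 — Component impedances:
  Z1: Z = 1/(jωC) = -j/(ω·C) = 0 - j2.201e+06 Ω
  Z2: Z = 1/(jωC) = -j/(ω·C) = 0 - j1.898e+05 Ω
  Z3: Z = R = 1360 Ω
Step 3 — With the output port shorted to ground, the output series arm Z2 runs from the junction to ground; the shunt arm Z3 also runs from the junction to ground. They appear in parallel: Z3 || Z2 = 1360 - j9.743 Ω.
Step 4 — Series with input arm Z1: Z_in = Z1 + (Z3 || Z2) = 1360 - j2.201e+06 Ω = 2.201e+06∠-90.0° Ω.
Step 5 — Source phasor: V = 12.5∠60.0° V = 6.25 + j10.83 V.
Step 6 — Ohm's law: I = V / Z_total = (6.25 + j10.83) / (1360 - j2.201e+06) = -4.917e-06 + j2.843e-06 A.
Step 7 — Convert to polar: |I| = 5.679e-06 A, ∠I = 150.0°.

I = 5.679e-06∠150.0° A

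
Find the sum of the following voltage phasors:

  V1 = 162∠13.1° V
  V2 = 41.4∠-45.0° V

Step 1 — Convert each phasor to rectangular form:
  V1 = 162·(cos(13.1°) + j·sin(13.1°)) = 157.8 + j36.72 V
  V2 = 41.4·(cos(-45.0°) + j·sin(-45.0°)) = 29.27 - j29.27 V
Step 2 — Sum components: V_total = 187.1 + j7.443 V.
Step 3 — Convert to polar: |V_total| = 187.2 V, ∠V_total = 2.3°.

V_total = 187.2∠2.3° V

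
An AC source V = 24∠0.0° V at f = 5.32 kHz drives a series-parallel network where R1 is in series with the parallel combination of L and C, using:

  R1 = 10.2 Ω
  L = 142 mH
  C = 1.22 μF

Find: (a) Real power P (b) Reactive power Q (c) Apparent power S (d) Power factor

Step 1 — Angular frequency: ω = 2π·f = 2π·5320 = 3.343e+04 rad/s.
Step 2 — Component impedances:
  R1: Z = R = 10.2 Ω
  L: Z = jωL = j·3.343e+04·0.142 = 0 + j4747 Ω
  C: Z = 1/(jωC) = -j/(ω·C) = 0 - j24.52 Ω
Step 3 — Parallel branch: L || C = 1/(1/L + 1/C) = 0 - j24.65 Ω.
Step 4 — Series with R1: Z_total = R1 + (L || C) = 10.2 - j24.65 Ω = 26.68∠-67.5° Ω.
Step 5 — Source phasor: V = 24∠0.0° V = 24 V.
Step 6 — Current: I = V / Z = 0.344 + j0.8313 A = 0.8997∠67.5° A.
Step 7 — Complex power: S = V·I* = 8.256 - j19.95 VA.
Step 8 — Real power: P = Re(S) = 8.256 W.
Step 9 — Reactive power: Q = Im(S) = -19.95 VAR.
Step 10 — Apparent power: |S| = 21.59 VA.
Step 11 — Power factor: PF = P/|S| = 0.3824 (leading).

(a) P = 8.256 W  (b) Q = -19.95 VAR  (c) S = 21.59 VA  (d) PF = 0.3824 (leading)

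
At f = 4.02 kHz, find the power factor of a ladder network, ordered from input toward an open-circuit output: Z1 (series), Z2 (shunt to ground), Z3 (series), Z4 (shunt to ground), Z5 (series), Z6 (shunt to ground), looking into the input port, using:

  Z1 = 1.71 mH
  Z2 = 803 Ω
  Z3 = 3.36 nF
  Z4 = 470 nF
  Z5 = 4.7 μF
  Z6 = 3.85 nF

Step 1 — Angular frequency: ω = 2π·f = 2π·4020 = 2.526e+04 rad/s.
Step 2 — Component impedances:
  Z1: Z = jωL = j·2.526e+04·0.00171 = 0 + j43.19 Ω
  Z2: Z = R = 803 Ω
  Z3: Z = 1/(jωC) = -j/(ω·C) = 0 - j1.178e+04 Ω
  Z4: Z = 1/(jωC) = -j/(ω·C) = 0 - j84.24 Ω
  Z5: Z = 1/(jωC) = -j/(ω·C) = 0 - j8.424 Ω
  Z6: Z = 1/(jωC) = -j/(ω·C) = 0 - j1.028e+04 Ω
Step 3 — Ladder network (open output): work backward from the far end, alternating series and parallel combinations. Z_in = 799.3 - j10.9 Ω = 799.4∠-0.8° Ω.
Step 4 — Power factor: PF = cos(φ) = Re(Z)/|Z| = 799.3/799.4 = 0.9999.
Step 5 — Type: Im(Z) = -10.9 ⇒ leading (phase φ = -0.8°).

PF = 0.9999 (leading, φ = -0.8°)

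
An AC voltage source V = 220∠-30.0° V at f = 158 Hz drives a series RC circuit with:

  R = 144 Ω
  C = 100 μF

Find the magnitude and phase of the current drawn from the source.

Step 1 — Angular frequency: ω = 2π·f = 2π·158 = 992.7 rad/s.
Step 2 — Component impedances:
  R: Z = R = 144 Ω
  C: Z = 1/(jωC) = -j/(ω·C) = 0 - j10.07 Ω
Step 3 — Series combination: Z_total = R + C = 144 - j10.07 Ω = 144.4∠-4.0° Ω.
Step 4 — Source phasor: V = 220∠-30.0° V = 190.5 - j110 V.
Step 5 — Ohm's law: I = V / Z_total = (190.5 - j110) / (144 - j10.07) = 1.37 - j0.6681 A.
Step 6 — Convert to polar: |I| = 1.524 A, ∠I = -26.0°.

I = 1.524∠-26.0° A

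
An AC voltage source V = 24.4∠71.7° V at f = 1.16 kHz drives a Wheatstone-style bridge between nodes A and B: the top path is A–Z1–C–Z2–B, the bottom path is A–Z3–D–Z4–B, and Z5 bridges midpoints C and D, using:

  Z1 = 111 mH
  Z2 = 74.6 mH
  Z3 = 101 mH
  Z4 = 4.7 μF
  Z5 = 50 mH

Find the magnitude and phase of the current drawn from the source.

Step 1 — Angular frequency: ω = 2π·f = 2π·1160 = 7288 rad/s.
Step 2 — Component impedances:
  Z1: Z = jωL = j·7288·0.111 = 0 + j809 Ω
  Z2: Z = jωL = j·7288·0.0746 = 0 + j543.7 Ω
  Z3: Z = jωL = j·7288·0.101 = 0 + j736.1 Ω
  Z4: Z = 1/(jωC) = -j/(ω·C) = 0 - j29.19 Ω
  Z5: Z = jωL = j·7288·0.05 = 0 + j364.4 Ω
Step 3 — Bridge requires nodal analysis (the Z5 bridge couples midpoints C and D, so the two paths cannot be reduced to a simple series/parallel combination). Setting node B to ground and injecting 1 A at node A, the 3-node admittance system at A, C, D solves to V_A = Z_AB = 0 + j407.9 Ω = 407.9∠90.0° Ω.
Step 4 — Source phasor: V = 24.4∠71.7° V = 7.661 + j23.17 V.
Step 5 — Ohm's law: I = V / Z_total = (7.661 + j23.17) / (0 + j407.9) = 0.0568 - j0.01878 A.
Step 6 — Convert to polar: |I| = 0.05982 A, ∠I = -18.3°.

I = 0.05982∠-18.3° A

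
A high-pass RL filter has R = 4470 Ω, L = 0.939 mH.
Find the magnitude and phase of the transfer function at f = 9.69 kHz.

Step 1 — Angular frequency: ω = 2π·9690 = 6.088e+04 rad/s.
Step 2 — Transfer function: H(jω) = jωL/(R + jωL).
Step 3 — Numerator jωL = j·57.17; denominator R + jωL = 4470 + j57.17.
Step 4 — H = 0.0001636 + j0.01279.
Step 5 — Magnitude: |H| = 0.01279 (-37.9 dB); phase: φ = 89.3°.

|H| = 0.01279 (-37.9 dB), φ = 89.3°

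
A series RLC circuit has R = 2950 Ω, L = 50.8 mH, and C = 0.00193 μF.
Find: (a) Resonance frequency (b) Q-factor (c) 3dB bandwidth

Step 1 — Resonance: ω₀ = 1/√(LC) = 1/√(0.0508·1.93e-09) = 1.01e+05 rad/s.
Step 2 — f₀ = ω₀/(2π) = 1.607e+04 Hz.
Step 3 — Series Q: Q = ω₀L/R = 1.01e+05·0.0508/2950 = 1.739.
Step 4 — Bandwidth: Δω = ω₀/Q = 5.807e+04 rad/s; BW = Δω/(2π) = 9242 Hz.

(a) f₀ = 1.607e+04 Hz  (b) Q = 1.739  (c) BW = 9242 Hz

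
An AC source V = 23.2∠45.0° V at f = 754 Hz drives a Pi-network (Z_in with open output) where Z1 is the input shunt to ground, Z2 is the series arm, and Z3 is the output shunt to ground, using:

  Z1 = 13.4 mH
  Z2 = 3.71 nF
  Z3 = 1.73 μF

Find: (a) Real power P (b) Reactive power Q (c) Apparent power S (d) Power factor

Step 1 — Angular frequency: ω = 2π·f = 2π·754 = 4738 rad/s.
Step 2 — Component impedances:
  Z1: Z = jωL = j·4738·0.0134 = 0 + j63.48 Ω
  Z2: Z = 1/(jωC) = -j/(ω·C) = 0 - j5.69e+04 Ω
  Z3: Z = 1/(jωC) = -j/(ω·C) = 0 - j122 Ω
Step 3 — With open output, the series arm Z2 and the output shunt Z3 appear in series to ground: Z2 + Z3 = 0 - j5.702e+04 Ω.
Step 4 — Parallel with input shunt Z1: Z_in = Z1 || (Z2 + Z3) = 0 + j63.55 Ω = 63.55∠90.0° Ω.
Step 5 — Source phasor: V = 23.2∠45.0° V = 16.4 + j16.4 V.
Step 6 — Current: I = V / Z = 0.2581 - j0.2581 A = 0.365∠-45.0° A.
Step 7 — Complex power: S = V·I* = 0 + j8.469 VA.
Step 8 — Real power: P = Re(S) = 0 W.
Step 9 — Reactive power: Q = Im(S) = 8.469 VAR.
Step 10 — Apparent power: |S| = 8.469 VA.
Step 11 — Power factor: PF = P/|S| = 0 (lagging).

(a) P = 0 W  (b) Q = 8.469 VAR  (c) S = 8.469 VA  (d) PF = 0 (lagging)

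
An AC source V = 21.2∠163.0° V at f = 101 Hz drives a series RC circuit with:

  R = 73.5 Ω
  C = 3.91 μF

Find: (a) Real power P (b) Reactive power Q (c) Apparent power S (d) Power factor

Step 1 — Angular frequency: ω = 2π·f = 2π·101 = 634.6 rad/s.
Step 2 — Component impedances:
  R: Z = R = 73.5 Ω
  C: Z = 1/(jωC) = -j/(ω·C) = 0 - j403 Ω
Step 3 — Series combination: Z_total = R + C = 73.5 - j403 Ω = 409.7∠-79.7° Ω.
Step 4 — Source phasor: V = 21.2∠163.0° V = -20.27 + j6.198 V.
Step 5 — Current: I = V / Z = -0.02376 - j0.04597 A = 0.05175∠-117.3° A.
Step 6 — Complex power: S = V·I* = 0.1968 - j1.079 VA.
Step 7 — Real power: P = Re(S) = 0.1968 W.
Step 8 — Reactive power: Q = Im(S) = -1.079 VAR.
Step 9 — Apparent power: |S| = 1.097 VA.
Step 10 — Power factor: PF = P/|S| = 0.1794 (leading).

(a) P = 0.1968 W  (b) Q = -1.079 VAR  (c) S = 1.097 VA  (d) PF = 0.1794 (leading)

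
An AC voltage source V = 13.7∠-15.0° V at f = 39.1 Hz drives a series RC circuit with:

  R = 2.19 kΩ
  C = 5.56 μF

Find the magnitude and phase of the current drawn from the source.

Step 1 — Angular frequency: ω = 2π·f = 2π·39.1 = 245.7 rad/s.
Step 2 — Component impedances:
  R: Z = R = 2190 Ω
  C: Z = 1/(jωC) = -j/(ω·C) = 0 - j732.1 Ω
Step 3 — Series combination: Z_total = R + C = 2190 - j732.1 Ω = 2309∠-18.5° Ω.
Step 4 — Source phasor: V = 13.7∠-15.0° V = 13.23 - j3.546 V.
Step 5 — Ohm's law: I = V / Z_total = (13.23 - j3.546) / (2190 - j732.1) = 0.005922 + j0.0003606 A.
Step 6 — Convert to polar: |I| = 0.005933 A, ∠I = 3.5°.

I = 0.005933∠3.5° A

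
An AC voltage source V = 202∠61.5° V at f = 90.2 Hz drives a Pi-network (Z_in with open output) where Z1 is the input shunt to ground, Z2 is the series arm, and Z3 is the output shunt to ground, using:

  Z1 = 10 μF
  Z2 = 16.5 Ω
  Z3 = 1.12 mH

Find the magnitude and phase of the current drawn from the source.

Step 1 — Angular frequency: ω = 2π·f = 2π·90.2 = 566.7 rad/s.
Step 2 — Component impedances:
  Z1: Z = 1/(jωC) = -j/(ω·C) = 0 - j176.4 Ω
  Z2: Z = R = 16.5 Ω
  Z3: Z = jωL = j·566.7·0.00112 = 0 + j0.6348 Ω
Step 3 — With open output, the series arm Z2 and the output shunt Z3 appear in series to ground: Z2 + Z3 = 16.5 + j0.6348 Ω.
Step 4 — Parallel with input shunt Z1: Z_in = Z1 || (Z2 + Z3) = 16.47 - j0.9091 Ω = 16.5∠-3.2° Ω.
Step 5 — Source phasor: V = 202∠61.5° V = 96.39 + j177.5 V.
Step 6 — Ohm's law: I = V / Z_total = (96.39 + j177.5) / (16.47 - j0.9091) = 5.24 + j11.06 A.
Step 7 — Convert to polar: |I| = 12.24 A, ∠I = 64.7°.

I = 12.24∠64.7° A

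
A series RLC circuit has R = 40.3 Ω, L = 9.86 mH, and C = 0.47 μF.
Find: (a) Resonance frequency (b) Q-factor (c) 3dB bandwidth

Step 1 — Resonance condition Im(Z)=0 gives ω₀ = 1/√(LC).
Step 2 — ω₀ = 1/√(0.00986·4.7e-07) = 1.469e+04 rad/s.
Step 3 — f₀ = ω₀/(2π) = 2338 Hz.
Step 4 — Series Q: Q = ω₀L/R = 1.469e+04·0.00986/40.3 = 3.594.
Step 5 — 3dB bandwidth: Δω = ω₀/Q = 4087 rad/s; BW = Δω/(2π) = 650.5 Hz.

(a) f₀ = 2338 Hz  (b) Q = 3.594  (c) BW = 650.5 Hz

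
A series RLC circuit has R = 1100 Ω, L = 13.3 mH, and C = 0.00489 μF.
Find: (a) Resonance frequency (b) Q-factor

Step 1 — Resonance condition Im(Z)=0 gives ω₀ = 1/√(LC).
Step 2 — ω₀ = 1/√(0.0133·4.89e-09) = 1.24e+05 rad/s.
Step 3 — f₀ = ω₀/(2π) = 1.974e+04 Hz.
Step 4 — Series Q: Q = ω₀L/R = 1.24e+05·0.0133/1100 = 1.499.

(a) f₀ = 1.974e+04 Hz  (b) Q = 1.499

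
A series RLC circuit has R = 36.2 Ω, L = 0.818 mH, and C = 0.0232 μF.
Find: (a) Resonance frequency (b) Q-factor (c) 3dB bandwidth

Step 1 — Resonance condition Im(Z)=0 gives ω₀ = 1/√(LC).
Step 2 — ω₀ = 1/√(0.000818·2.32e-08) = 2.296e+05 rad/s.
Step 3 — f₀ = ω₀/(2π) = 3.653e+04 Hz.
Step 4 — Series Q: Q = ω₀L/R = 2.296e+05·0.000818/36.2 = 5.187.
Step 5 — 3dB bandwidth: Δω = ω₀/Q = 4.425e+04 rad/s; BW = Δω/(2π) = 7043 Hz.

(a) f₀ = 3.653e+04 Hz  (b) Q = 5.187  (c) BW = 7043 Hz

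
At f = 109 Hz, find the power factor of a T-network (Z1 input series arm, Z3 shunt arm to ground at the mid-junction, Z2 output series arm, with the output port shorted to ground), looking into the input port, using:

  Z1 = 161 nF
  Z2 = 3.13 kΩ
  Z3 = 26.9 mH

Step 1 — Angular frequency: ω = 2π·f = 2π·109 = 684.9 rad/s.
Step 2 — Component impedances:
  Z1: Z = 1/(jωC) = -j/(ω·C) = 0 - j9069 Ω
  Z2: Z = R = 3130 Ω
  Z3: Z = jωL = j·684.9·0.0269 = 0 + j18.42 Ω
Step 3 — With the output port shorted to ground, the output series arm Z2 runs from the junction to ground; the shunt arm Z3 also runs from the junction to ground. They appear in parallel: Z3 || Z2 = 0.1084 + j18.42 Ω.
Step 4 — Series with input arm Z1: Z_in = Z1 + (Z3 || Z2) = 0.1084 - j9051 Ω = 9051∠-90.0° Ω.
Step 5 — Power factor: PF = cos(φ) = Re(Z)/|Z| = 0.1084/9051 = 1.198e-05.
Step 6 — Type: Im(Z) = -9051 ⇒ leading (phase φ = -90.0°).

PF = 1.198e-05 (leading, φ = -90.0°)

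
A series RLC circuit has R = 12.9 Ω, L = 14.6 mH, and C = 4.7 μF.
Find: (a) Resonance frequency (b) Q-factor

Step 1 — Resonance condition Im(Z)=0 gives ω₀ = 1/√(LC).
Step 2 — ω₀ = 1/√(0.0146·4.7e-06) = 3817 rad/s.
Step 3 — f₀ = ω₀/(2π) = 607.6 Hz.
Step 4 — Series Q: Q = ω₀L/R = 3817·0.0146/12.9 = 4.321.

(a) f₀ = 607.6 Hz  (b) Q = 4.321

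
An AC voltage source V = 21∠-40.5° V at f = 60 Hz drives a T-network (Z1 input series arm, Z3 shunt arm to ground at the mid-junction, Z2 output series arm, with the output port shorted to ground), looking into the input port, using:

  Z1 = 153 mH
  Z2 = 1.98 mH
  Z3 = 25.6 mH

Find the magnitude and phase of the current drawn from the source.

Step 1 — Angular frequency: ω = 2π·f = 2π·60 = 377 rad/s.
Step 2 — Component impedances:
  Z1: Z = jωL = j·377·0.153 = 0 + j57.68 Ω
  Z2: Z = jωL = j·377·0.00198 = 0 + j0.7464 Ω
  Z3: Z = jωL = j·377·0.0256 = 0 + j9.651 Ω
Step 3 — With the output port shorted to ground, the output series arm Z2 runs from the junction to ground; the shunt arm Z3 also runs from the junction to ground. They appear in parallel: Z3 || Z2 = 0 + j0.6929 Ω.
Step 4 — Series with input arm Z1: Z_in = Z1 + (Z3 || Z2) = 0 + j58.37 Ω = 58.37∠90.0° Ω.
Step 5 — Source phasor: V = 21∠-40.5° V = 15.97 - j13.64 V.
Step 6 — Ohm's law: I = V / Z_total = (15.97 - j13.64) / (0 + j58.37) = -0.2336 - j0.2736 A.
Step 7 — Convert to polar: |I| = 0.3598 A, ∠I = -130.5°.

I = 0.3598∠-130.5° A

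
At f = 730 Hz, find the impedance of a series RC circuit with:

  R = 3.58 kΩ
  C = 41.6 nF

Step 1 — Angular frequency: ω = 2π·f = 2π·730 = 4587 rad/s.
Step 2 — Component impedances:
  R: Z = R = 3580 Ω
  C: Z = 1/(jωC) = -j/(ω·C) = 0 - j5241 Ω
Step 3 — Series combination: Z_total = R + C = 3580 - j5241 Ω = 6347∠-55.7° Ω.

Z = 3580 - j5241 Ω = 6347∠-55.7° Ω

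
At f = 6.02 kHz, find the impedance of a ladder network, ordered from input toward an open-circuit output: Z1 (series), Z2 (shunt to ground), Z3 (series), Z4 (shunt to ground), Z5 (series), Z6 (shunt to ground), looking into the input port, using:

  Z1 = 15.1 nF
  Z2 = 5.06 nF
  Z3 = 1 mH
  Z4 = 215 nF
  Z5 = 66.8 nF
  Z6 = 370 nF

Step 1 — Angular frequency: ω = 2π·f = 2π·6020 = 3.782e+04 rad/s.
Step 2 — Component impedances:
  Z1: Z = 1/(jωC) = -j/(ω·C) = 0 - j1751 Ω
  Z2: Z = 1/(jωC) = -j/(ω·C) = 0 - j5225 Ω
  Z3: Z = jωL = j·3.782e+04·0.001 = 0 + j37.82 Ω
  Z4: Z = 1/(jωC) = -j/(ω·C) = 0 - j123 Ω
  Z5: Z = 1/(jωC) = -j/(ω·C) = 0 - j395.8 Ω
  Z6: Z = 1/(jωC) = -j/(ω·C) = 0 - j71.45 Ω
Step 3 — Ladder network (open output): work backward from the far end, alternating series and parallel combinations. Z_in = 0 - j1810 Ω = 1810∠-90.0° Ω.

Z = 0 - j1810 Ω = 1810∠-90.0° Ω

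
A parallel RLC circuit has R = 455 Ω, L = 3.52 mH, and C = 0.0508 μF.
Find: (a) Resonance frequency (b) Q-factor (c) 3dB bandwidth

Step 1 — Resonance: ω₀ = 1/√(LC) = 1/√(0.00352·5.08e-08) = 7.478e+04 rad/s.
Step 2 — f₀ = ω₀/(2π) = 1.19e+04 Hz.
Step 3 — Parallel Q: Q = R/(ω₀L) = 455/(7.478e+04·0.00352) = 1.729.
Step 4 — Bandwidth: Δω = ω₀/Q = 4.326e+04 rad/s; BW = Δω/(2π) = 6886 Hz.

(a) f₀ = 1.19e+04 Hz  (b) Q = 1.729  (c) BW = 6886 Hz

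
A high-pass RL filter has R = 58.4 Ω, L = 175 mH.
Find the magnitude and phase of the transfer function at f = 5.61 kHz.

Step 1 — Angular frequency: ω = 2π·5610 = 3.525e+04 rad/s.
Step 2 — Transfer function: H(jω) = jωL/(R + jωL).
Step 3 — Numerator jωL = j·6169; denominator R + jωL = 58.4 + j6169.
Step 4 — H = 0.9999 + j0.009467.
Step 5 — Magnitude: |H| = 1 (-0.0 dB); phase: φ = 0.5°.

|H| = 1 (-0.0 dB), φ = 0.5°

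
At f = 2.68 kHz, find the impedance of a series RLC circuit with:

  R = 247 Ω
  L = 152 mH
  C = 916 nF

Step 1 — Angular frequency: ω = 2π·f = 2π·2680 = 1.684e+04 rad/s.
Step 2 — Component impedances:
  R: Z = R = 247 Ω
  L: Z = jωL = j·1.684e+04·0.152 = 0 + j2560 Ω
  C: Z = 1/(jωC) = -j/(ω·C) = 0 - j64.83 Ω
Step 3 — Series combination: Z_total = R + L + C = 247 + j2495 Ω = 2507∠84.3° Ω.

Z = 247 + j2495 Ω = 2507∠84.3° Ω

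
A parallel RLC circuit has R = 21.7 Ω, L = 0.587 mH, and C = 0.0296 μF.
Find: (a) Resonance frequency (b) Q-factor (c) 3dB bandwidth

Step 1 — Resonance: ω₀ = 1/√(LC) = 1/√(0.000587·2.96e-08) = 2.399e+05 rad/s.
Step 2 — f₀ = ω₀/(2π) = 3.818e+04 Hz.
Step 3 — Parallel Q: Q = R/(ω₀L) = 21.7/(2.399e+05·0.000587) = 0.1541.
Step 4 — Bandwidth: Δω = ω₀/Q = 1.557e+06 rad/s; BW = Δω/(2π) = 2.478e+05 Hz.

(a) f₀ = 3.818e+04 Hz  (b) Q = 0.1541  (c) BW = 2.478e+05 Hz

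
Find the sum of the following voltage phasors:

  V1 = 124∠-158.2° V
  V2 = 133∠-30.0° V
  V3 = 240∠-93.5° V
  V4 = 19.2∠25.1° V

Step 1 — Convert each phasor to rectangular form:
  V1 = 124·(cos(-158.2°) + j·sin(-158.2°)) = -115.1 - j46.05 V
  V2 = 133·(cos(-30.0°) + j·sin(-30.0°)) = 115.2 - j66.5 V
  V3 = 240·(cos(-93.5°) + j·sin(-93.5°)) = -14.65 - j239.6 V
  V4 = 19.2·(cos(25.1°) + j·sin(25.1°)) = 17.39 + j8.145 V
Step 2 — Sum components: V_total = 2.784 - j344 V.
Step 3 — Convert to polar: |V_total| = 344 V, ∠V_total = -89.5°.

V_total = 344∠-89.5° V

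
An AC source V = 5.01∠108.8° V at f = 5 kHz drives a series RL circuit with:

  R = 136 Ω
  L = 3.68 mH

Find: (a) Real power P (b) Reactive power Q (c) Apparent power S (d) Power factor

Step 1 — Angular frequency: ω = 2π·f = 2π·5000 = 3.142e+04 rad/s.
Step 2 — Component impedances:
  R: Z = R = 136 Ω
  L: Z = jωL = j·3.142e+04·0.00368 = 0 + j115.6 Ω
Step 3 — Series combination: Z_total = R + L = 136 + j115.6 Ω = 178.5∠40.4° Ω.
Step 4 — Source phasor: V = 5.01∠108.8° V = -1.615 + j4.743 V.
Step 5 — Current: I = V / Z = 0.01032 + j0.0261 A = 0.02807∠68.4° A.
Step 6 — Complex power: S = V·I* = 0.1071 + j0.09108 VA.
Step 7 — Real power: P = Re(S) = 0.1071 W.
Step 8 — Reactive power: Q = Im(S) = 0.09108 VAR.
Step 9 — Apparent power: |S| = 0.1406 VA.
Step 10 — Power factor: PF = P/|S| = 0.7619 (lagging).

(a) P = 0.1071 W  (b) Q = 0.09108 VAR  (c) S = 0.1406 VA  (d) PF = 0.7619 (lagging)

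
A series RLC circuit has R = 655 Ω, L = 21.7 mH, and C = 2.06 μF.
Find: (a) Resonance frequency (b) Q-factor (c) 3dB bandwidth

Step 1 — Resonance: ω₀ = 1/√(LC) = 1/√(0.0217·2.06e-06) = 4730 rad/s.
Step 2 — f₀ = ω₀/(2π) = 752.8 Hz.
Step 3 — Series Q: Q = ω₀L/R = 4730·0.0217/655 = 0.1567.
Step 4 — Bandwidth: Δω = ω₀/Q = 3.018e+04 rad/s; BW = Δω/(2π) = 4804 Hz.

(a) f₀ = 752.8 Hz  (b) Q = 0.1567  (c) BW = 4804 Hz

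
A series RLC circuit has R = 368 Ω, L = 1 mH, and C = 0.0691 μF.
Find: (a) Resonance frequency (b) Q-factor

Step 1 — Resonance condition Im(Z)=0 gives ω₀ = 1/√(LC).
Step 2 — ω₀ = 1/√(0.001·6.91e-08) = 1.203e+05 rad/s.
Step 3 — f₀ = ω₀/(2π) = 1.915e+04 Hz.
Step 4 — Series Q: Q = ω₀L/R = 1.203e+05·0.001/368 = 0.3269.

(a) f₀ = 1.915e+04 Hz  (b) Q = 0.3269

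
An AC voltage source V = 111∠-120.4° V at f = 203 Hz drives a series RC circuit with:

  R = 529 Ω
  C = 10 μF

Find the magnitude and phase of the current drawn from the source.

Step 1 — Angular frequency: ω = 2π·f = 2π·203 = 1275 rad/s.
Step 2 — Component impedances:
  R: Z = R = 529 Ω
  C: Z = 1/(jωC) = -j/(ω·C) = 0 - j78.4 Ω
Step 3 — Series combination: Z_total = R + C = 529 - j78.4 Ω = 534.8∠-8.4° Ω.
Step 4 — Source phasor: V = 111∠-120.4° V = -56.17 - j95.74 V.
Step 5 — Ohm's law: I = V / Z_total = (-56.17 - j95.74) / (529 - j78.4) = -0.07765 - j0.1925 A.
Step 6 — Convert to polar: |I| = 0.2076 A, ∠I = -112.0°.

I = 0.2076∠-112.0° A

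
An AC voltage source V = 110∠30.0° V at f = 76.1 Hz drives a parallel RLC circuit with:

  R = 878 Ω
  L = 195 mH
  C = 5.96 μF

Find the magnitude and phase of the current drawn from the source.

Step 1 — Angular frequency: ω = 2π·f = 2π·76.1 = 478.2 rad/s.
Step 2 — Component impedances:
  R: Z = R = 878 Ω
  L: Z = jωL = j·478.2·0.195 = 0 + j93.24 Ω
  C: Z = 1/(jωC) = -j/(ω·C) = 0 - j350.9 Ω
Step 3 — Parallel combination: 1/Z_total = 1/R + 1/L + 1/C; Z_total = 17.99 + j124.4 Ω = 125.7∠81.8° Ω.
Step 4 — Source phasor: V = 110∠30.0° V = 95.26 + j55 V.
Step 5 — Ohm's law: I = V / Z_total = (95.26 + j55) / (17.99 + j124.4) = 0.5416 - j0.6876 A.
Step 6 — Convert to polar: |I| = 0.8753 A, ∠I = -51.8°.

I = 0.8753∠-51.8° A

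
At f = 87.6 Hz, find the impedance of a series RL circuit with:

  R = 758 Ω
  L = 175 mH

Step 1 — Angular frequency: ω = 2π·f = 2π·87.6 = 550.4 rad/s.
Step 2 — Component impedances:
  R: Z = R = 758 Ω
  L: Z = jωL = j·550.4·0.175 = 0 + j96.32 Ω
Step 3 — Series combination: Z_total = R + L = 758 + j96.32 Ω = 764.1∠7.2° Ω.

Z = 758 + j96.32 Ω = 764.1∠7.2° Ω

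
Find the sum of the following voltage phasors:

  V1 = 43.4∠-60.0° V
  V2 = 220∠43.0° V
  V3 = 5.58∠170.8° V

Step 1 — Convert each phasor to rectangular form:
  V1 = 43.4·(cos(-60.0°) + j·sin(-60.0°)) = 21.7 - j37.59 V
  V2 = 220·(cos(43.0°) + j·sin(43.0°)) = 160.9 + j150 V
  V3 = 5.58·(cos(170.8°) + j·sin(170.8°)) = -5.508 + j0.8921 V
Step 2 — Sum components: V_total = 177.1 + j113.3 V.
Step 3 — Convert to polar: |V_total| = 210.3 V, ∠V_total = 32.6°.

V_total = 210.3∠32.6° V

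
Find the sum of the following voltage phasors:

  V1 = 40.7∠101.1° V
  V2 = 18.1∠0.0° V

Step 1 — Convert each phasor to rectangular form:
  V1 = 40.7·(cos(101.1°) + j·sin(101.1°)) = -7.836 + j39.94 V
  V2 = 18.1·(cos(0.0°) + j·sin(0.0°)) = 18.1 V
Step 2 — Sum components: V_total = 10.26 + j39.94 V.
Step 3 — Convert to polar: |V_total| = 41.24 V, ∠V_total = 75.6°.

V_total = 41.24∠75.6° V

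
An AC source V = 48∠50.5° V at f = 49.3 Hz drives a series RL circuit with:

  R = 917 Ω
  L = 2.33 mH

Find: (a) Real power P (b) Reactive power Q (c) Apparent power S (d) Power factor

Step 1 — Angular frequency: ω = 2π·f = 2π·49.3 = 309.8 rad/s.
Step 2 — Component impedances:
  R: Z = R = 917 Ω
  L: Z = jωL = j·309.8·0.00233 = 0 + j0.7217 Ω
Step 3 — Series combination: Z_total = R + L = 917 + j0.7217 Ω = 917∠0.0° Ω.
Step 4 — Source phasor: V = 48∠50.5° V = 30.53 + j37.04 V.
Step 5 — Current: I = V / Z = 0.03333 + j0.04036 A = 0.05234∠50.5° A.
Step 6 — Complex power: S = V·I* = 2.513 + j0.001978 VA.
Step 7 — Real power: P = Re(S) = 2.513 W.
Step 8 — Reactive power: Q = Im(S) = 0.001978 VAR.
Step 9 — Apparent power: |S| = 2.513 VA.
Step 10 — Power factor: PF = P/|S| = 1 (lagging).

(a) P = 2.513 W  (b) Q = 0.001978 VAR  (c) S = 2.513 VA  (d) PF = 1 (lagging)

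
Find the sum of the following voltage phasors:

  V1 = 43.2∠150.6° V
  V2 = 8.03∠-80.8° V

Step 1 — Convert each phasor to rectangular form:
  V1 = 43.2·(cos(150.6°) + j·sin(150.6°)) = -37.64 + j21.21 V
  V2 = 8.03·(cos(-80.8°) + j·sin(-80.8°)) = 1.284 - j7.927 V
Step 2 — Sum components: V_total = -36.35 + j13.28 V.
Step 3 — Convert to polar: |V_total| = 38.7 V, ∠V_total = 159.9°.

V_total = 38.7∠159.9° V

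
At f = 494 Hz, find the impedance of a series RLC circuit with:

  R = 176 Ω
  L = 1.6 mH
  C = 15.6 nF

Step 1 — Angular frequency: ω = 2π·f = 2π·494 = 3104 rad/s.
Step 2 — Component impedances:
  R: Z = R = 176 Ω
  L: Z = jωL = j·3104·0.0016 = 0 + j4.966 Ω
  C: Z = 1/(jωC) = -j/(ω·C) = 0 - j2.065e+04 Ω
Step 3 — Series combination: Z_total = R + L + C = 176 - j2.065e+04 Ω = 2.065e+04∠-89.5° Ω.

Z = 176 - j2.065e+04 Ω = 2.065e+04∠-89.5° Ω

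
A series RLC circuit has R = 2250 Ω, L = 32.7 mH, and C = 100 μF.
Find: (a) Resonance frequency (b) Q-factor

Step 1 — Resonance condition Im(Z)=0 gives ω₀ = 1/√(LC).
Step 2 — ω₀ = 1/√(0.0327·0.0001) = 553 rad/s.
Step 3 — f₀ = ω₀/(2π) = 88.01 Hz.
Step 4 — Series Q: Q = ω₀L/R = 553·0.0327/2250 = 0.008037.

(a) f₀ = 88.01 Hz  (b) Q = 0.008037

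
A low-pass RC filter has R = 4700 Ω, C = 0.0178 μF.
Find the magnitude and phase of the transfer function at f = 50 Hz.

Step 1 — Angular frequency: ω = 2π·50 = 314.2 rad/s.
Step 2 — Transfer function: H(jω) = 1/(1 + jωRC).
Step 3 — Denominator: 1 + jωRC = 1 + j·314.2·4700·1.78e-08 = 1 + j0.02628.
Step 4 — H = 0.9993 - j0.02626.
Step 5 — Magnitude: |H| = 0.9997 (-0.0 dB); phase: φ = -1.5°.

|H| = 0.9997 (-0.0 dB), φ = -1.5°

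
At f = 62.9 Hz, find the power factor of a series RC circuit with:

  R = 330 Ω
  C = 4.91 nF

Step 1 — Angular frequency: ω = 2π·f = 2π·62.9 = 395.2 rad/s.
Step 2 — Component impedances:
  R: Z = R = 330 Ω
  C: Z = 1/(jωC) = -j/(ω·C) = 0 - j5.153e+05 Ω
Step 3 — Series combination: Z_total = R + C = 330 - j5.153e+05 Ω = 5.153e+05∠-90.0° Ω.
Step 4 — Power factor: PF = cos(φ) = Re(Z)/|Z| = 330/5.153e+05 = 0.0006404.
Step 5 — Type: Im(Z) = -5.153e+05 ⇒ leading (phase φ = -90.0°).

PF = 0.0006404 (leading, φ = -90.0°)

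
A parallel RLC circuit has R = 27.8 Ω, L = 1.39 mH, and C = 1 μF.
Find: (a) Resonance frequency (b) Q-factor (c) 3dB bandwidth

Step 1 — Resonance: ω₀ = 1/√(LC) = 1/√(0.00139·1e-06) = 2.682e+04 rad/s.
Step 2 — f₀ = ω₀/(2π) = 4269 Hz.
Step 3 — Parallel Q: Q = R/(ω₀L) = 27.8/(2.682e+04·0.00139) = 0.7457.
Step 4 — Bandwidth: Δω = ω₀/Q = 3.597e+04 rad/s; BW = Δω/(2π) = 5725 Hz.

(a) f₀ = 4269 Hz  (b) Q = 0.7457  (c) BW = 5725 Hz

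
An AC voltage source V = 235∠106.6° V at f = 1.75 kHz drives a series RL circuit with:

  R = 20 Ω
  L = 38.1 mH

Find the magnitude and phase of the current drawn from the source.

Step 1 — Angular frequency: ω = 2π·f = 2π·1750 = 1.1e+04 rad/s.
Step 2 — Component impedances:
  R: Z = R = 20 Ω
  L: Z = jωL = j·1.1e+04·0.0381 = 0 + j418.9 Ω
Step 3 — Series combination: Z_total = R + L = 20 + j418.9 Ω = 419.4∠87.3° Ω.
Step 4 — Source phasor: V = 235∠106.6° V = -67.14 + j225.2 V.
Step 5 — Ohm's law: I = V / Z_total = (-67.14 + j225.2) / (20 + j418.9) = 0.5287 + j0.1855 A.
Step 6 — Convert to polar: |I| = 0.5603 A, ∠I = 19.3°.

I = 0.5603∠19.3° A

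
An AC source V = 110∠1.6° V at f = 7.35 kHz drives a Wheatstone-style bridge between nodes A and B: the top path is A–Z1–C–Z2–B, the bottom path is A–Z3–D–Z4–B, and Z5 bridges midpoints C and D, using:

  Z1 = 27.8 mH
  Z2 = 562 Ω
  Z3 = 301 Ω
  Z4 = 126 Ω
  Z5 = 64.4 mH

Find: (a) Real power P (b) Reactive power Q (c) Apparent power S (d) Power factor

Step 1 — Angular frequency: ω = 2π·f = 2π·7350 = 4.618e+04 rad/s.
Step 2 — Component impedances:
  Z1: Z = jωL = j·4.618e+04·0.0278 = 0 + j1284 Ω
  Z2: Z = R = 562 Ω
  Z3: Z = R = 301 Ω
  Z4: Z = R = 126 Ω
  Z5: Z = jωL = j·4.618e+04·0.0644 = 0 + j2974 Ω
Step 3 — Bridge requires nodal analysis (the Z5 bridge couples midpoints C and D, so the two paths cannot be reduced to a simple series/parallel combination). Setting node B to ground and injecting 1 A at node A, the 3-node admittance system at A, C, D solves to V_A = Z_AB = 358 + j82.71 Ω = 367.4∠13.0° Ω.
Step 4 — Source phasor: V = 110∠1.6° V = 110 + j3.071 V.
Step 5 — Current: I = V / Z = 0.2935 - j0.05923 A = 0.2994∠-11.4° A.
Step 6 — Complex power: S = V·I* = 32.09 + j7.414 VA.
Step 7 — Real power: P = Re(S) = 32.09 W.
Step 8 — Reactive power: Q = Im(S) = 7.414 VAR.
Step 9 — Apparent power: |S| = 32.93 VA.
Step 10 — Power factor: PF = P/|S| = 0.9743 (lagging).

(a) P = 32.09 W  (b) Q = 7.414 VAR  (c) S = 32.93 VA  (d) PF = 0.9743 (lagging)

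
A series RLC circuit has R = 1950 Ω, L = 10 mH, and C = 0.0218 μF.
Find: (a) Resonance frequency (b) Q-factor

Step 1 — Resonance condition Im(Z)=0 gives ω₀ = 1/√(LC).
Step 2 — ω₀ = 1/√(0.01·2.18e-08) = 6.773e+04 rad/s.
Step 3 — f₀ = ω₀/(2π) = 1.078e+04 Hz.
Step 4 — Series Q: Q = ω₀L/R = 6.773e+04·0.01/1950 = 0.3473.

(a) f₀ = 1.078e+04 Hz  (b) Q = 0.3473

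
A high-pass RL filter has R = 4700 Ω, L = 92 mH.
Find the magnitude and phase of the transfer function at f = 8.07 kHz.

Step 1 — Angular frequency: ω = 2π·8070 = 5.071e+04 rad/s.
Step 2 — Transfer function: H(jω) = jωL/(R + jωL).
Step 3 — Numerator jωL = j·4665; denominator R + jωL = 4700 + j4665.
Step 4 — H = 0.4963 + j0.5.
Step 5 — Magnitude: |H| = 0.7045 (-3.0 dB); phase: φ = 45.2°.

|H| = 0.7045 (-3.0 dB), φ = 45.2°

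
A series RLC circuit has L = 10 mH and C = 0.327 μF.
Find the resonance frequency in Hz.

Step 1 — Resonance condition Im(Z)=0 gives ω₀ = 1/√(LC).
Step 2 — ω₀ = 1/√(0.01·3.27e-07) = 1.749e+04 rad/s.
Step 3 — f₀ = ω₀/(2π) = 2783 Hz.

f₀ = 2783 Hz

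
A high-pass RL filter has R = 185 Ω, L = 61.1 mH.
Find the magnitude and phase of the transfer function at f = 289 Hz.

Step 1 — Angular frequency: ω = 2π·289 = 1816 rad/s.
Step 2 — Transfer function: H(jω) = jωL/(R + jωL).
Step 3 — Numerator jωL = j·110.9; denominator R + jωL = 185 + j110.9.
Step 4 — H = 0.2645 + j0.4411.
Step 5 — Magnitude: |H| = 0.5143 (-5.8 dB); phase: φ = 59.0°.

|H| = 0.5143 (-5.8 dB), φ = 59.0°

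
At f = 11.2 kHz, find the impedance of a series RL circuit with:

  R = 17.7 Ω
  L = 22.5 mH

Step 1 — Angular frequency: ω = 2π·f = 2π·1.12e+04 = 7.037e+04 rad/s.
Step 2 — Component impedances:
  R: Z = R = 17.7 Ω
  L: Z = jωL = j·7.037e+04·0.0225 = 0 + j1583 Ω
Step 3 — Series combination: Z_total = R + L = 17.7 + j1583 Ω = 1583∠89.4° Ω.

Z = 17.7 + j1583 Ω = 1583∠89.4° Ω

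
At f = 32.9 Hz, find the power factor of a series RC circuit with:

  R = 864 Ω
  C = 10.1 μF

Step 1 — Angular frequency: ω = 2π·f = 2π·32.9 = 206.7 rad/s.
Step 2 — Component impedances:
  R: Z = R = 864 Ω
  C: Z = 1/(jωC) = -j/(ω·C) = 0 - j479 Ω
Step 3 — Series combination: Z_total = R + C = 864 - j479 Ω = 987.9∠-29.0° Ω.
Step 4 — Power factor: PF = cos(φ) = Re(Z)/|Z| = 864/987.9 = 0.8746.
Step 5 — Type: Im(Z) = -479 ⇒ leading (phase φ = -29.0°).

PF = 0.8746 (leading, φ = -29.0°)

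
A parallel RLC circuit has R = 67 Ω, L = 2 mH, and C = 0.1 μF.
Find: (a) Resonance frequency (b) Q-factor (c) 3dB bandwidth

Step 1 — Resonance: ω₀ = 1/√(LC) = 1/√(0.002·1e-07) = 7.071e+04 rad/s.
Step 2 — f₀ = ω₀/(2π) = 1.125e+04 Hz.
Step 3 — Parallel Q: Q = R/(ω₀L) = 67/(7.071e+04·0.002) = 0.4738.
Step 4 — Bandwidth: Δω = ω₀/Q = 1.493e+05 rad/s; BW = Δω/(2π) = 2.375e+04 Hz.

(a) f₀ = 1.125e+04 Hz  (b) Q = 0.4738  (c) BW = 2.375e+04 Hz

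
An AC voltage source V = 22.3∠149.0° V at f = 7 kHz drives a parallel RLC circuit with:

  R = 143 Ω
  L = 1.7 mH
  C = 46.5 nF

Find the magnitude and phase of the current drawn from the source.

Step 1 — Angular frequency: ω = 2π·f = 2π·7000 = 4.398e+04 rad/s.
Step 2 — Component impedances:
  R: Z = R = 143 Ω
  L: Z = jωL = j·4.398e+04·0.0017 = 0 + j74.77 Ω
  C: Z = 1/(jωC) = -j/(ω·C) = 0 - j489 Ω
Step 3 — Parallel combination: 1/Z_total = 1/R + 1/L + 1/C; Z_total = 39.45 + j63.92 Ω = 75.11∠58.3° Ω.
Step 4 — Source phasor: V = 22.3∠149.0° V = -19.11 + j11.49 V.
Step 5 — Ohm's law: I = V / Z_total = (-19.11 + j11.49) / (39.45 + j63.92) = -0.00355 + j0.2969 A.
Step 6 — Convert to polar: |I| = 0.2969 A, ∠I = 90.7°.

I = 0.2969∠90.7° A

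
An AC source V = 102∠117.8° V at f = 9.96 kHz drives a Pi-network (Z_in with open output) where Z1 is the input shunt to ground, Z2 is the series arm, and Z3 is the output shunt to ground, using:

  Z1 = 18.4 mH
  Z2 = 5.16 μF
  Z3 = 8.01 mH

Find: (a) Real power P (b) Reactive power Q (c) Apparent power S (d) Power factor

Step 1 — Angular frequency: ω = 2π·f = 2π·9960 = 6.258e+04 rad/s.
Step 2 — Component impedances:
  Z1: Z = jωL = j·6.258e+04·0.0184 = 0 + j1151 Ω
  Z2: Z = 1/(jωC) = -j/(ω·C) = 0 - j3.097 Ω
  Z3: Z = jωL = j·6.258e+04·0.00801 = 0 + j501.3 Ω
Step 3 — With open output, the series arm Z2 and the output shunt Z3 appear in series to ground: Z2 + Z3 = 0 + j498.2 Ω.
Step 4 — Parallel with input shunt Z1: Z_in = Z1 || (Z2 + Z3) = 0 + j347.7 Ω = 347.7∠90.0° Ω.
Step 5 — Source phasor: V = 102∠117.8° V = -47.57 + j90.23 V.
Step 6 — Current: I = V / Z = 0.2595 + j0.1368 A = 0.2933∠27.8° A.
Step 7 — Complex power: S = V·I* = 0 + j29.92 VA.
Step 8 — Real power: P = Re(S) = 0 W.
Step 9 — Reactive power: Q = Im(S) = 29.92 VAR.
Step 10 — Apparent power: |S| = 29.92 VA.
Step 11 — Power factor: PF = P/|S| = 0 (lagging).

(a) P = 0 W  (b) Q = 29.92 VAR  (c) S = 29.92 VA  (d) PF = 0 (lagging)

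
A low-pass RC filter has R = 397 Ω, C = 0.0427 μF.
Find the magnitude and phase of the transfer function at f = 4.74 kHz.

Step 1 — Angular frequency: ω = 2π·4740 = 2.978e+04 rad/s.
Step 2 — Transfer function: H(jω) = 1/(1 + jωRC).
Step 3 — Denominator: 1 + jωRC = 1 + j·2.978e+04·397·4.27e-08 = 1 + j0.5049.
Step 4 — H = 0.7969 - j0.4023.
Step 5 — Magnitude: |H| = 0.8927 (-1.0 dB); phase: φ = -26.8°.

|H| = 0.8927 (-1.0 dB), φ = -26.8°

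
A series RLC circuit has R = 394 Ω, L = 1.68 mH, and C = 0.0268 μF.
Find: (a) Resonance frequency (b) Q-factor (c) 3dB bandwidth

Step 1 — Resonance condition Im(Z)=0 gives ω₀ = 1/√(LC).
Step 2 — ω₀ = 1/√(0.00168·2.68e-08) = 1.49e+05 rad/s.
Step 3 — f₀ = ω₀/(2π) = 2.372e+04 Hz.
Step 4 — Series Q: Q = ω₀L/R = 1.49e+05·0.00168/394 = 0.6355.
Step 5 — 3dB bandwidth: Δω = ω₀/Q = 2.345e+05 rad/s; BW = Δω/(2π) = 3.733e+04 Hz.

(a) f₀ = 2.372e+04 Hz  (b) Q = 0.6355  (c) BW = 3.733e+04 Hz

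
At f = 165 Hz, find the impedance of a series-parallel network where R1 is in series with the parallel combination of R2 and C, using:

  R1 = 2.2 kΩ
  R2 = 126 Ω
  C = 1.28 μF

Step 1 — Angular frequency: ω = 2π·f = 2π·165 = 1037 rad/s.
Step 2 — Component impedances:
  R1: Z = R = 2200 Ω
  R2: Z = R = 126 Ω
  C: Z = 1/(jωC) = -j/(ω·C) = 0 - j753.6 Ω
Step 3 — Parallel branch: R2 || C = 1/(1/R2 + 1/C) = 122.6 - j20.49 Ω.
Step 4 — Series with R1: Z_total = R1 + (R2 || C) = 2323 - j20.49 Ω = 2323∠-0.5° Ω.

Z = 2323 - j20.49 Ω = 2323∠-0.5° Ω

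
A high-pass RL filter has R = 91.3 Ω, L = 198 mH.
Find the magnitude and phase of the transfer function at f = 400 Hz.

Step 1 — Angular frequency: ω = 2π·400 = 2513 rad/s.
Step 2 — Transfer function: H(jω) = jωL/(R + jωL).
Step 3 — Numerator jωL = j·497.6; denominator R + jωL = 91.3 + j497.6.
Step 4 — H = 0.9674 + j0.1775.
Step 5 — Magnitude: |H| = 0.9836 (-0.1 dB); phase: φ = 10.4°.

|H| = 0.9836 (-0.1 dB), φ = 10.4°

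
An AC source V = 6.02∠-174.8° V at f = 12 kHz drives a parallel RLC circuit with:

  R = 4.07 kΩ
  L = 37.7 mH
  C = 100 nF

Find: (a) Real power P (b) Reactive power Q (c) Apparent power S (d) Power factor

Step 1 — Angular frequency: ω = 2π·f = 2π·1.2e+04 = 7.54e+04 rad/s.
Step 2 — Component impedances:
  R: Z = R = 4070 Ω
  L: Z = jωL = j·7.54e+04·0.0377 = 0 + j2843 Ω
  C: Z = 1/(jωC) = -j/(ω·C) = 0 - j132.6 Ω
Step 3 — Parallel combination: 1/Z_total = 1/R + 1/L + 1/C; Z_total = 4.75 - j139 Ω = 139∠-88.0° Ω.
Step 4 — Source phasor: V = 6.02∠-174.8° V = -5.995 - j0.5456 V.
Step 5 — Current: I = V / Z = 0.002449 - j0.04323 A = 0.0433∠-86.8° A.
Step 6 — Complex power: S = V·I* = 0.008904 - j0.2605 VA.
Step 7 — Real power: P = Re(S) = 0.008904 W.
Step 8 — Reactive power: Q = Im(S) = -0.2605 VAR.
Step 9 — Apparent power: |S| = 0.2606 VA.
Step 10 — Power factor: PF = P/|S| = 0.03416 (leading).

(a) P = 0.008904 W  (b) Q = -0.2605 VAR  (c) S = 0.2606 VA  (d) PF = 0.03416 (leading)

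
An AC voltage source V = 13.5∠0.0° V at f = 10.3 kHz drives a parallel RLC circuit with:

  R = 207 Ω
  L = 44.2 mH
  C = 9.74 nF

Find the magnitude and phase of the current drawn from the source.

Step 1 — Angular frequency: ω = 2π·f = 2π·1.03e+04 = 6.472e+04 rad/s.
Step 2 — Component impedances:
  R: Z = R = 207 Ω
  L: Z = jωL = j·6.472e+04·0.0442 = 0 + j2860 Ω
  C: Z = 1/(jωC) = -j/(ω·C) = 0 - j1586 Ω
Step 3 — Parallel combination: 1/Z_total = 1/R + 1/L + 1/C; Z_total = 206.3 - j11.99 Ω = 206.7∠-3.3° Ω.
Step 4 — Source phasor: V = 13.5∠0.0° V = 13.5 V.
Step 5 — Ohm's law: I = V / Z_total = (13.5) / (206.3 - j11.99) = 0.06522 + j0.00379 A.
Step 6 — Convert to polar: |I| = 0.06533 A, ∠I = 3.3°.

I = 0.06533∠3.3° A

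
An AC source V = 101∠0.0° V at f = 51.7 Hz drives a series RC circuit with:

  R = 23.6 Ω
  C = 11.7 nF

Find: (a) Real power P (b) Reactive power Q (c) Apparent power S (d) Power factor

Step 1 — Angular frequency: ω = 2π·f = 2π·51.7 = 324.8 rad/s.
Step 2 — Component impedances:
  R: Z = R = 23.6 Ω
  C: Z = 1/(jωC) = -j/(ω·C) = 0 - j2.631e+05 Ω
Step 3 — Series combination: Z_total = R + C = 23.6 - j2.631e+05 Ω = 2.631e+05∠-90.0° Ω.
Step 4 — Source phasor: V = 101∠0.0° V = 101 V.
Step 5 — Current: I = V / Z = 3.443e-08 + j0.0003839 A = 0.0003839∠90.0° A.
Step 6 — Complex power: S = V·I* = 3.478e-06 - j0.03877 VA.
Step 7 — Real power: P = Re(S) = 3.478e-06 W.
Step 8 — Reactive power: Q = Im(S) = -0.03877 VAR.
Step 9 — Apparent power: |S| = 0.03877 VA.
Step 10 — Power factor: PF = P/|S| = 8.97e-05 (leading).

(a) P = 3.478e-06 W  (b) Q = -0.03877 VAR  (c) S = 0.03877 VA  (d) PF = 8.97e-05 (leading)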